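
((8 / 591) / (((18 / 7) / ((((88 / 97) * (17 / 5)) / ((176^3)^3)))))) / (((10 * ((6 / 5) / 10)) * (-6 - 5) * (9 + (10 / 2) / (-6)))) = -17 / 18287898244664231165165568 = -0.00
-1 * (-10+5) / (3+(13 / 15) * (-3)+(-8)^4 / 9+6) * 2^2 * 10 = 1125 / 2596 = 0.43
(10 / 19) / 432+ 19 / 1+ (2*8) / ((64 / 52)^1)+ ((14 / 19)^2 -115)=-6429577 / 77976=-82.46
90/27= 10/3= 3.33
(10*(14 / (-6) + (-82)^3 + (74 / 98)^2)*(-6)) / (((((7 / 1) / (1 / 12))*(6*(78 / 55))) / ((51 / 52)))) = 4641709797175 / 102253788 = 45394.01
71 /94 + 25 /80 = 1.07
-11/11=-1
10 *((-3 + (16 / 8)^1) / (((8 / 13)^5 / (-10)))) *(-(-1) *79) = 733303675 / 8192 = 89514.61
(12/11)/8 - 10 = -217/22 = -9.86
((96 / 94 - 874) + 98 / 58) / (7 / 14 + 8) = -2375134 / 23171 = -102.50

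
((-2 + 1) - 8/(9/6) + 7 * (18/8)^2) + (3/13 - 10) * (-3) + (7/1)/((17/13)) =676417/10608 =63.76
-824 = -824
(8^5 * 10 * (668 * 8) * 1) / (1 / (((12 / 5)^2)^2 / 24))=302593867776 / 125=2420750942.21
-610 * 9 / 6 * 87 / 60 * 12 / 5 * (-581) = 9250101 / 5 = 1850020.20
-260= -260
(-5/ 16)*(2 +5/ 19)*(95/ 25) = -43/ 16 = -2.69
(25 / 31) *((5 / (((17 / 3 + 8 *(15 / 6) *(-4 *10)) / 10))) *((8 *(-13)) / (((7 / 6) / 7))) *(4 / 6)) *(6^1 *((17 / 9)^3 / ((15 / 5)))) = 5109520000 / 17951139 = 284.63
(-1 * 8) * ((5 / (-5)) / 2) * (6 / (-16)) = -3 / 2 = -1.50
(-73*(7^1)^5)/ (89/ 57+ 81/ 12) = -279735708/ 1895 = -147617.79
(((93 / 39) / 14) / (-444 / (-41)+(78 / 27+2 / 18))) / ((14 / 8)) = 0.01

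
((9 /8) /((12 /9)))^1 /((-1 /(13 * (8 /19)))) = -351 /76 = -4.62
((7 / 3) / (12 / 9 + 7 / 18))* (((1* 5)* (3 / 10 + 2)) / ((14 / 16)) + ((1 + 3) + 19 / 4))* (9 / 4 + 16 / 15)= 121987 / 1240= 98.38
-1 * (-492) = 492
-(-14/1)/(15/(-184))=-2576/15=-171.73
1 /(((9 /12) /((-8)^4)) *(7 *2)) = 8192 /21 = 390.10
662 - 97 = 565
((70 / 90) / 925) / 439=7 / 3654675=0.00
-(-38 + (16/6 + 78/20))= 943/30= 31.43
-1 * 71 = -71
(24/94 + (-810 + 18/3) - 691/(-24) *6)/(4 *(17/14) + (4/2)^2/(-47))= -830389/6280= -132.23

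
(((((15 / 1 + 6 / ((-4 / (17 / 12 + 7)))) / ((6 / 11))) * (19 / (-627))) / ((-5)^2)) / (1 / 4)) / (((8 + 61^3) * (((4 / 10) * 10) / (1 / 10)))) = -19 / 8171604000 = -0.00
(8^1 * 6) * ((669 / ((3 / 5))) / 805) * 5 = 53520 / 161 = 332.42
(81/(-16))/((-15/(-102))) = -1377/40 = -34.42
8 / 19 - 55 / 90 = -65 / 342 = -0.19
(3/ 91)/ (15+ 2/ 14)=3/ 1378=0.00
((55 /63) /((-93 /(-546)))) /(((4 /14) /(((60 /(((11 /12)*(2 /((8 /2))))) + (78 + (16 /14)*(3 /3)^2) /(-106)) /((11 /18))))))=3820.90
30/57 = 10/19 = 0.53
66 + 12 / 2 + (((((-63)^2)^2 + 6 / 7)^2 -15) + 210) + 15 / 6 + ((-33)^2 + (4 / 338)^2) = 694582645132043474263 / 2798978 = 248155807273956.23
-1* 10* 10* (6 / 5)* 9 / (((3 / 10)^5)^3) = -40000000000000000 / 531441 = -75267056926.36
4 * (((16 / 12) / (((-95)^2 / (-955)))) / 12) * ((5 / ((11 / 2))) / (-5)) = 1528 / 178695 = 0.01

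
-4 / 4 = -1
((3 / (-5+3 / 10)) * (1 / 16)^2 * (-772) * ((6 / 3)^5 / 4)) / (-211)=-2895 / 39668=-0.07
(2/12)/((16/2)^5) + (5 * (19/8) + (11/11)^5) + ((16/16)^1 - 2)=2334721/196608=11.88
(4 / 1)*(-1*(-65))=260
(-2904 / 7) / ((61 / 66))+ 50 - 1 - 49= -191664 / 427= -448.86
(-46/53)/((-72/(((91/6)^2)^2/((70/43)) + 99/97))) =939829757579/2398584960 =391.83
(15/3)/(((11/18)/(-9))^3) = -15971.18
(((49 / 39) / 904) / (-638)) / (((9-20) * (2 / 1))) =49 / 494853216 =0.00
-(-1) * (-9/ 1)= -9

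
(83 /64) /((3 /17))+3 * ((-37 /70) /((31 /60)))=178315 /41664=4.28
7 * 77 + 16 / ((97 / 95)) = 53803 / 97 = 554.67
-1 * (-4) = 4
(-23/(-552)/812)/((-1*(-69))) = 1/1344672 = 0.00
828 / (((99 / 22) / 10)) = 1840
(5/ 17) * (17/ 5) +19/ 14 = 33/ 14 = 2.36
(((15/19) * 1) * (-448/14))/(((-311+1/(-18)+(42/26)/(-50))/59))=20709000/4322177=4.79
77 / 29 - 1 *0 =77 / 29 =2.66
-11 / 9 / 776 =-11 / 6984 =-0.00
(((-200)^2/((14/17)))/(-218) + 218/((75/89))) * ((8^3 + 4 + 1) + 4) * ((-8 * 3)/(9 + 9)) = -24930.62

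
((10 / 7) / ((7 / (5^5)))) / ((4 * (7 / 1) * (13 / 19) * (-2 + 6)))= 296875 / 35672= 8.32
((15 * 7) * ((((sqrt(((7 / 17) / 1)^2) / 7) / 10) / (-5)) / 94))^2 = 441 / 255360400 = 0.00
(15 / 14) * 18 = 135 / 7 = 19.29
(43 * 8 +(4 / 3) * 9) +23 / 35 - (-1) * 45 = 14058 / 35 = 401.66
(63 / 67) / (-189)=-1 / 201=-0.00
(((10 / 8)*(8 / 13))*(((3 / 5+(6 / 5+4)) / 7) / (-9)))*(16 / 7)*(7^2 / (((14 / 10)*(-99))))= 4640 / 81081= 0.06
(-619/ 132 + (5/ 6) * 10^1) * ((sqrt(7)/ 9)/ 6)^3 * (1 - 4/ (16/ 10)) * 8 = -0.01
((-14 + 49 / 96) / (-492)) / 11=1295 / 519552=0.00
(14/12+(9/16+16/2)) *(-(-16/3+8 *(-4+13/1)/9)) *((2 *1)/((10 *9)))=-0.58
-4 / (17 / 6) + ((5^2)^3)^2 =4150390601 / 17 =244140623.59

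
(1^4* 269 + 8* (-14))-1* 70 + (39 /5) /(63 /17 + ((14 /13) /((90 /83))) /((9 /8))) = 36429996 /410711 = 88.70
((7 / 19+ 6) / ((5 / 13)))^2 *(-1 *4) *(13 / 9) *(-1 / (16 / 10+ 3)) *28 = 3602623024 / 373635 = 9642.09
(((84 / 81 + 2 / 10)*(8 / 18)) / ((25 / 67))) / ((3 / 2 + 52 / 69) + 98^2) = 2058776 / 13422337875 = 0.00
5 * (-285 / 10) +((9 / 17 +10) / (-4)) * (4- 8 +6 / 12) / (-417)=-8082713 / 56712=-142.52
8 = 8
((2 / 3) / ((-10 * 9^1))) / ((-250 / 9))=1 / 3750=0.00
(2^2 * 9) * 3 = 108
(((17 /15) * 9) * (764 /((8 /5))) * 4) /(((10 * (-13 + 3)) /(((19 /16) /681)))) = -0.34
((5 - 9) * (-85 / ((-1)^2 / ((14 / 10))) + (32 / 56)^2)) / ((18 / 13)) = 151190 / 441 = 342.83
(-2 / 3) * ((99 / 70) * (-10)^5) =660000 / 7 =94285.71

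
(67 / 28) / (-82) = -67 / 2296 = -0.03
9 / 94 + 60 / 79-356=-2637305 / 7426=-355.14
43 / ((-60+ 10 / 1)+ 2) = -43 / 48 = -0.90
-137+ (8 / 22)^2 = -16561 / 121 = -136.87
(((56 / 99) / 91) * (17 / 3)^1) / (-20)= -34 / 19305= -0.00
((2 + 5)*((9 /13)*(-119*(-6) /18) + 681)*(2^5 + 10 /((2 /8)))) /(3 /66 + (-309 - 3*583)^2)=102120480 /1211314117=0.08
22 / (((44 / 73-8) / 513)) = -15257 / 10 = -1525.70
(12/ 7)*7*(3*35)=1260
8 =8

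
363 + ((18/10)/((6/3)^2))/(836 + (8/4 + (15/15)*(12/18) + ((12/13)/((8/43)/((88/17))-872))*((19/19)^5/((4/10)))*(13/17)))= 128072385243381/352815966760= 363.00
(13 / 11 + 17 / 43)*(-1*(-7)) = 5222 / 473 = 11.04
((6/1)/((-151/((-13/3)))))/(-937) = -26/141487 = -0.00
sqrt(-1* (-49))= 7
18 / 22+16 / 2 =97 / 11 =8.82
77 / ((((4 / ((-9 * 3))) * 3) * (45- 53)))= 693 / 32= 21.66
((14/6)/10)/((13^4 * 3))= 7/2570490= 0.00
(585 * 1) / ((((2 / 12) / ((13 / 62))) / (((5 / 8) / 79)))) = 114075 / 19592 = 5.82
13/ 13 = 1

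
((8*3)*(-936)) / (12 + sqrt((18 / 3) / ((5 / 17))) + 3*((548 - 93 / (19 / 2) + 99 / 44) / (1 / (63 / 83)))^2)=-29928643268166559536122880 / 672642633474441797656407551 + 11855846679704322048*sqrt(510) / 672642633474441797656407551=-0.04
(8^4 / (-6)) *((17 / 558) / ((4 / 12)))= -17408 / 279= -62.39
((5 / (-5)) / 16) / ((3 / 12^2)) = -3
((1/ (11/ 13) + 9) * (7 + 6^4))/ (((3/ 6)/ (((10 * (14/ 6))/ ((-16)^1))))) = -1276940/ 33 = -38695.15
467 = 467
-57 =-57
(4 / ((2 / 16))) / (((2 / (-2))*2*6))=-8 / 3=-2.67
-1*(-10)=10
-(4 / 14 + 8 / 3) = -62 / 21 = -2.95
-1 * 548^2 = -300304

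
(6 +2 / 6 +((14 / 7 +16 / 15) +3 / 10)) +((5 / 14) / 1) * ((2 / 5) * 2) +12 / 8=402 / 35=11.49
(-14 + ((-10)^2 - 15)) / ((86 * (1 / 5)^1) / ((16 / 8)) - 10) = -355 / 7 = -50.71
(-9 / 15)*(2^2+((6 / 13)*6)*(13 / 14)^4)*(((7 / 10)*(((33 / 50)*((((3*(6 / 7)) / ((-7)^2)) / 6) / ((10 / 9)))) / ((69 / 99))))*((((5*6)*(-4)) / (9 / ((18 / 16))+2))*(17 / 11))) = 23797497141 / 67648175000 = 0.35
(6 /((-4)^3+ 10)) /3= -1 /27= -0.04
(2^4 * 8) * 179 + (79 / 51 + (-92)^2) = 1600255 / 51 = 31377.55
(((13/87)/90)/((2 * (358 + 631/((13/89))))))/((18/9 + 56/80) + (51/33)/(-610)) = 113399/1723720159800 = 0.00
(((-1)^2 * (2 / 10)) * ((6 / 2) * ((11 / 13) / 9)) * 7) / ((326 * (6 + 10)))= 77 / 1017120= 0.00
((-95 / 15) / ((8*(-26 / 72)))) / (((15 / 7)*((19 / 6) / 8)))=168 / 65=2.58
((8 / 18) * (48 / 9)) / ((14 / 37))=1184 / 189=6.26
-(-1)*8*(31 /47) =248 /47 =5.28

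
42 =42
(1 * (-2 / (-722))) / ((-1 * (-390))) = 1 / 140790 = 0.00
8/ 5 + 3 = 23/ 5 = 4.60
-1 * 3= -3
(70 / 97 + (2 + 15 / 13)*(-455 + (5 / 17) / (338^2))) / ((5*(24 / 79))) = -55499355024517 / 58777167072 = -944.23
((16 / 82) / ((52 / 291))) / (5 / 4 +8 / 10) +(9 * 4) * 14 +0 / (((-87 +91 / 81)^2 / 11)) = 11025552 / 21853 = 504.53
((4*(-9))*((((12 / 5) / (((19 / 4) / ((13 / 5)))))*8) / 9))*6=-119808 / 475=-252.23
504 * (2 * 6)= 6048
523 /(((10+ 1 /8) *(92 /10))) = 10460 /1863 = 5.61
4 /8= 1 /2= 0.50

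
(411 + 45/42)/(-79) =-5.22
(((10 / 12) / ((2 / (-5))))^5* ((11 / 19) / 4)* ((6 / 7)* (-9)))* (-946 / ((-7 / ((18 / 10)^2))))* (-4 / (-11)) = 1662890625 / 238336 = 6977.09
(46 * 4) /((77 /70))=1840 /11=167.27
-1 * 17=-17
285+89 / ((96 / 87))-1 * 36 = 10549 / 32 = 329.66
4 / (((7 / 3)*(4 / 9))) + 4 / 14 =29 / 7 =4.14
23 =23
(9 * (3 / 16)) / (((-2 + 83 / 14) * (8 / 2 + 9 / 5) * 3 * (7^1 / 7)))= 63 / 2552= 0.02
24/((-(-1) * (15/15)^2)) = 24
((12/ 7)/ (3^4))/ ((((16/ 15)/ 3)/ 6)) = 5/ 14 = 0.36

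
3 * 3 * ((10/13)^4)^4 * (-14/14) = -90000000000000000/665416609183179841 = -0.14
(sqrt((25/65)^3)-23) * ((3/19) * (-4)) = 276/19-60 * sqrt(65)/3211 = 14.38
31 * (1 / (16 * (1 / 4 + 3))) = 31 / 52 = 0.60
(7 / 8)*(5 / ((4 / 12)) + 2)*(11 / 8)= 1309 / 64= 20.45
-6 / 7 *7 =-6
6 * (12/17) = 72/17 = 4.24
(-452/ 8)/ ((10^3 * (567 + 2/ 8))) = -113/ 1134500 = -0.00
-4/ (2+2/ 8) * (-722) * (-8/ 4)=-23104/ 9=-2567.11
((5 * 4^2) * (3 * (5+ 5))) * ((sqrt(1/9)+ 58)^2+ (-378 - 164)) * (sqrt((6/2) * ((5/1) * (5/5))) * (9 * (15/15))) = 239322485.32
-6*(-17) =102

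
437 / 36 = 12.14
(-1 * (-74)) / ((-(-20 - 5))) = 74 / 25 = 2.96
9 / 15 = 0.60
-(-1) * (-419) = -419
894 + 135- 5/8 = 8227/8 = 1028.38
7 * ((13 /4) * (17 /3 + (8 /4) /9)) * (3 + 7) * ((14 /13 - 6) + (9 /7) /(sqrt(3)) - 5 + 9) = -3710 /3 + 3445 * sqrt(3) /6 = -242.18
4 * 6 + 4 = 28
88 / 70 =44 / 35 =1.26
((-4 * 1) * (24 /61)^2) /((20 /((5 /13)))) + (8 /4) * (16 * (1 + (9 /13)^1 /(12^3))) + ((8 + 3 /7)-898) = -857.57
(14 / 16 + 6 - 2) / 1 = 39 / 8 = 4.88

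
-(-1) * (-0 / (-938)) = 0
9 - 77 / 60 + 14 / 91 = 6139 / 780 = 7.87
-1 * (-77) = 77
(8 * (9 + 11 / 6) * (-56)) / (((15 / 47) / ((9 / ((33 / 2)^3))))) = -1094912 / 35937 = -30.47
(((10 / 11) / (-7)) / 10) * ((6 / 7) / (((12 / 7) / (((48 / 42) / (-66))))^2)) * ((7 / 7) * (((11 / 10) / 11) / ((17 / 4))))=-4 / 149677605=-0.00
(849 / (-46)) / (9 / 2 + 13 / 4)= -1698 / 713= -2.38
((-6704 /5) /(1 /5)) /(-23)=6704 /23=291.48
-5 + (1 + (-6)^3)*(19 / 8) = -515.62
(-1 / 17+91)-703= -10405 / 17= -612.06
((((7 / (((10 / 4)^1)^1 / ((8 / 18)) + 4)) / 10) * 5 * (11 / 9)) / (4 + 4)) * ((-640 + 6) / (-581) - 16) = -4331 / 5229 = -0.83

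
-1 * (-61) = 61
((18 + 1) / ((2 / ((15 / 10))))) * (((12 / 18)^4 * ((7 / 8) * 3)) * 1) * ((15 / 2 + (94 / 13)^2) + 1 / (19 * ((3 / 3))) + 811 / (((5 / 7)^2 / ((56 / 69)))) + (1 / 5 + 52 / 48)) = 209559003157 / 20989800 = 9983.85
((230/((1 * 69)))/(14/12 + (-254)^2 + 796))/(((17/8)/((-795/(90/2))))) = -8480/19985829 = -0.00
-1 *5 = -5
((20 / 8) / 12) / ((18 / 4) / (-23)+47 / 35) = 4025 / 22164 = 0.18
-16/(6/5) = -40/3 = -13.33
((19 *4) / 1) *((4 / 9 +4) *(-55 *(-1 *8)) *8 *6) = 21401600 / 3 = 7133866.67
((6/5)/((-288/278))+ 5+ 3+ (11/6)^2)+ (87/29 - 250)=-85247/360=-236.80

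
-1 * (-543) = 543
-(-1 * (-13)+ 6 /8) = -55 /4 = -13.75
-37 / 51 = -0.73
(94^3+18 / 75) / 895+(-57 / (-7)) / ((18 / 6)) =930.74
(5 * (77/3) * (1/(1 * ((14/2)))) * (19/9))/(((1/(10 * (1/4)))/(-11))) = -57475/54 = -1064.35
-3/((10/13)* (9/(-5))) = 13/6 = 2.17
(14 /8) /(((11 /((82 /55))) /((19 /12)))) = 5453 /14520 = 0.38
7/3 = 2.33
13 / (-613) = -13 / 613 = -0.02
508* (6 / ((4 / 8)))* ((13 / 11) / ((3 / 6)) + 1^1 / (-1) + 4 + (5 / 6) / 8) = 366649 / 11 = 33331.73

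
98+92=190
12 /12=1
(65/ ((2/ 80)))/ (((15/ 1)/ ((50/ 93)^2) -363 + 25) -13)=-1300000/ 149553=-8.69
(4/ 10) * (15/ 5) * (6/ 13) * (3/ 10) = 54/ 325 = 0.17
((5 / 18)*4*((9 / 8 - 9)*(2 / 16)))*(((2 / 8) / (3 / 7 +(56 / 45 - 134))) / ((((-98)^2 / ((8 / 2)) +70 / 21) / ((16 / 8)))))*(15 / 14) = 70875 / 38484413312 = 0.00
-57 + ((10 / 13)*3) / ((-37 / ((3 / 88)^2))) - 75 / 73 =-7889271807 / 135957536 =-58.03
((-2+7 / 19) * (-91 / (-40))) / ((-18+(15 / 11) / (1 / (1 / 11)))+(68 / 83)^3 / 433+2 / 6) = 253531475930733 / 1198139479333120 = 0.21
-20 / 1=-20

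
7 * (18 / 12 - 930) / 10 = -12999 / 20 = -649.95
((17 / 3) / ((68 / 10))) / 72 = 5 / 432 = 0.01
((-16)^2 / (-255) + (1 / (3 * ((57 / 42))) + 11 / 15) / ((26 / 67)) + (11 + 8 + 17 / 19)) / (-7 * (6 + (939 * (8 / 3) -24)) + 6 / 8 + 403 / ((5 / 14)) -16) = -5394914 / 4103812869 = -0.00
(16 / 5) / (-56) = -2 / 35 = -0.06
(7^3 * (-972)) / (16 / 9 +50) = -1500282 / 233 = -6438.98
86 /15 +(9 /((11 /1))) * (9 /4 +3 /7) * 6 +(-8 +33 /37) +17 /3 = 496901 /28490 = 17.44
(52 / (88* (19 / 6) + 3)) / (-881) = -12 / 57265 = -0.00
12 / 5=2.40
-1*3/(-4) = 3/4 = 0.75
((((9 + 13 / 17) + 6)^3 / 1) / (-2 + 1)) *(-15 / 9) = 96244160 / 14739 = 6529.90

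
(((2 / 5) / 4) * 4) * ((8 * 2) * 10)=64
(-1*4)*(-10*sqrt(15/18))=20*sqrt(30)/3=36.51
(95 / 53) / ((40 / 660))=29.58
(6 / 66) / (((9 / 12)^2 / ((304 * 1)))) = 4864 / 99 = 49.13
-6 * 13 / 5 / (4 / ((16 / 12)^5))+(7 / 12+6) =-15959 / 1620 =-9.85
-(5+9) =-14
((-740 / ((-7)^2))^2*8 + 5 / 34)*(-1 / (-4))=148959205 / 326536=456.18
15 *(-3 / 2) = -45 / 2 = -22.50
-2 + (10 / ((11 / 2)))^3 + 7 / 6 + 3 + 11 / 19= 1328603 / 151734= 8.76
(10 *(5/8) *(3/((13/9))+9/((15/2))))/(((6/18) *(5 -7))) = -30.72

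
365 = 365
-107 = -107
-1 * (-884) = 884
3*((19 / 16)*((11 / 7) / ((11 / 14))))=57 / 8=7.12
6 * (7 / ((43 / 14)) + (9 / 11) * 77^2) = 1252146 / 43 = 29119.67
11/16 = 0.69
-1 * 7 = -7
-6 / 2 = -3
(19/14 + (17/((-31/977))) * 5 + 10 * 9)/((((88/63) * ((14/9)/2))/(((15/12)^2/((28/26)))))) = -29562474825/8555008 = -3455.58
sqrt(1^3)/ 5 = 1/ 5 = 0.20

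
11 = 11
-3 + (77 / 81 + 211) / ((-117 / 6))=-43813 / 3159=-13.87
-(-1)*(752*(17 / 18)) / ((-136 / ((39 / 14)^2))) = -7943 / 196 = -40.53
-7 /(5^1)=-1.40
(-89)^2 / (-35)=-7921 / 35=-226.31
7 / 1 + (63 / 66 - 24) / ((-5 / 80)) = 4133 / 11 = 375.73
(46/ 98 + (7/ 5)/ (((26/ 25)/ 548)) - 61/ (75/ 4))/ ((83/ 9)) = 105330741/ 1321775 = 79.69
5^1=5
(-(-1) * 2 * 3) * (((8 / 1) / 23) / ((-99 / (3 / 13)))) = -16 / 3289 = -0.00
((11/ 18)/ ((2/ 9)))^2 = 7.56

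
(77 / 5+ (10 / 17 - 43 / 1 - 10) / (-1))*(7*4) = 161392 / 85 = 1898.73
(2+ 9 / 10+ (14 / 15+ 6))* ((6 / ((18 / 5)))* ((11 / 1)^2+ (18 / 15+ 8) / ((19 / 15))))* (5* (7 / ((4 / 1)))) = 25162025 / 1368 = 18393.29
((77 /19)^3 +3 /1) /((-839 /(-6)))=2862660 /5754701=0.50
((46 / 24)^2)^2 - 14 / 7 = 238369 / 20736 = 11.50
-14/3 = -4.67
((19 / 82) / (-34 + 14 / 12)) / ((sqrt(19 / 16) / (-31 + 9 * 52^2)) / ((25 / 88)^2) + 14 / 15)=-55242768041015625 / 7306128083605652234 + 3771710662500 * sqrt(19) / 3653064041802826117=-0.01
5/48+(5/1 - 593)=-28219/48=-587.90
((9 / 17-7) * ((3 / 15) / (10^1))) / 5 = -11 / 425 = -0.03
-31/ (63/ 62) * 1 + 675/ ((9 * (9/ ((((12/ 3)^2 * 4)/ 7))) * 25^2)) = -47858/ 1575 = -30.39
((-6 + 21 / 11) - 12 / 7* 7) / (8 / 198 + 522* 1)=-0.03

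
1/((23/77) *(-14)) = -11/46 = -0.24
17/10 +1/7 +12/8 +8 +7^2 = 2112/35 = 60.34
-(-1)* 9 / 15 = 3 / 5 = 0.60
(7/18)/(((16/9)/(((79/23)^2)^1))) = 43687/16928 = 2.58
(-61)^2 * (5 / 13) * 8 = 148840 / 13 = 11449.23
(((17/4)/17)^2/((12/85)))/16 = 85/3072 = 0.03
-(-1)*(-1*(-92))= 92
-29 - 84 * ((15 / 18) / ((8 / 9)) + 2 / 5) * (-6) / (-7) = -1253 / 10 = -125.30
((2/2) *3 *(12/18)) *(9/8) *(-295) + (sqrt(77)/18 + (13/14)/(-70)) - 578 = -304232/245 + sqrt(77)/18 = -1241.28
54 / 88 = 27 / 44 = 0.61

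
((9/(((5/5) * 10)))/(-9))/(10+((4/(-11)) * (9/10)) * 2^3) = -11/812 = -0.01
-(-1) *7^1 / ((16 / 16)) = 7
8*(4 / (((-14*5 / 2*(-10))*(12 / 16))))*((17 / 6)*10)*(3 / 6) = 1.73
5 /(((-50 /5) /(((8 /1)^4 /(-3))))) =2048 /3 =682.67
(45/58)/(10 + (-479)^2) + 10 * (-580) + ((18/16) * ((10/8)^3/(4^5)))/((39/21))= -263044441760474435/45352499019776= -5800.00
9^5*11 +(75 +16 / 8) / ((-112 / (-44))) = 2598277 / 4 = 649569.25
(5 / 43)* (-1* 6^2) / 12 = -15 / 43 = -0.35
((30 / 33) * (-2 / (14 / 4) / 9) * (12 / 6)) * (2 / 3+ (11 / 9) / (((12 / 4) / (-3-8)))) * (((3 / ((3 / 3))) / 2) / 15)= 824 / 18711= 0.04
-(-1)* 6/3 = 2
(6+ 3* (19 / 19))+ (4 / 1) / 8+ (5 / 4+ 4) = 59 / 4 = 14.75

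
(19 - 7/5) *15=264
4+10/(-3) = 2/3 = 0.67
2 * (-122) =-244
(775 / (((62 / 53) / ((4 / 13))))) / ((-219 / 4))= -10600 / 2847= -3.72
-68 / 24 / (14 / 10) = -85 / 42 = -2.02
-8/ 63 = -0.13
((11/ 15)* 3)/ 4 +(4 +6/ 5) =23/ 4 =5.75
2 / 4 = 1 / 2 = 0.50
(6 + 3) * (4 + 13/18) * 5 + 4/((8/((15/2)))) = 865/4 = 216.25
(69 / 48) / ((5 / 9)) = 207 / 80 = 2.59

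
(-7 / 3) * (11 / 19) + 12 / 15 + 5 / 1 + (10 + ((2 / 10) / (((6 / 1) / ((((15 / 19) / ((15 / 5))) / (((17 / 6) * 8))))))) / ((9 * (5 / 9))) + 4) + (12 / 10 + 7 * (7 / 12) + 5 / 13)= 12152149 / 503880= 24.12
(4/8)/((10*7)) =1/140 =0.01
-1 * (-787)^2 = -619369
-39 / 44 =-0.89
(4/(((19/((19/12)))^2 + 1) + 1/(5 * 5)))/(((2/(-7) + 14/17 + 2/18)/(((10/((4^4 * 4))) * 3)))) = 11475/9216256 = 0.00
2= 2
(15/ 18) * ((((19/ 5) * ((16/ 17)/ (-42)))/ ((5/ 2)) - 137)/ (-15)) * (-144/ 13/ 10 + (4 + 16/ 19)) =2820304874/ 99201375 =28.43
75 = 75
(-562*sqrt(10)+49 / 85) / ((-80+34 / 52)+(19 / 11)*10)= -14014 / 1509005+160732*sqrt(10) / 17753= 28.62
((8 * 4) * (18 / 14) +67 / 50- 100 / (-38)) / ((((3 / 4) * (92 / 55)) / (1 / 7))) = 3300121 / 642390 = 5.14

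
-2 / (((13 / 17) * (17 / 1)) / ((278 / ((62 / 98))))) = -27244 / 403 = -67.60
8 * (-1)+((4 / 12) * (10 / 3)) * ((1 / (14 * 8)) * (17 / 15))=-12079 / 1512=-7.99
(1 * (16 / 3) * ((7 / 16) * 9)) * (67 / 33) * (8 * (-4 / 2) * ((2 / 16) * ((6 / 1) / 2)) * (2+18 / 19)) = -157584 / 209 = -753.99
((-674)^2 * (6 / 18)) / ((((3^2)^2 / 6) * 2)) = 454276 / 81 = 5608.35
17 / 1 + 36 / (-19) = 287 / 19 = 15.11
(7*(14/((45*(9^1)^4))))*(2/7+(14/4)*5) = 581/98415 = 0.01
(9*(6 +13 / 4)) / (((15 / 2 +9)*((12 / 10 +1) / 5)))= 2775 / 242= 11.47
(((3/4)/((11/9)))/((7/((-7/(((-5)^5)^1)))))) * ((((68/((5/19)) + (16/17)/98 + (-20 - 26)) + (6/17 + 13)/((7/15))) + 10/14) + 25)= 29995947/572687500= 0.05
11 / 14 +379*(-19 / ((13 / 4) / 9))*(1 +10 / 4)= -12702421 / 182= -69793.52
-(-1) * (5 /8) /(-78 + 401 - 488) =-0.00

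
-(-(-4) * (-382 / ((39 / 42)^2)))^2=-89693062144 / 28561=-3140403.42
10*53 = 530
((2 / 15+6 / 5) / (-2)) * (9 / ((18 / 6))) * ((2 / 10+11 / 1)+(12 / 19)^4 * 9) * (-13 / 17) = 214008496 / 11077285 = 19.32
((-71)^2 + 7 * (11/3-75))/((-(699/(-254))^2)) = -879030500/1465803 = -599.69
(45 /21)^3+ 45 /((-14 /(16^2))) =-278865 /343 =-813.02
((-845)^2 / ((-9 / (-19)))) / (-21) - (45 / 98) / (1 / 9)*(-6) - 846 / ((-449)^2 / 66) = -19138564835548 / 266718123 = -71755.77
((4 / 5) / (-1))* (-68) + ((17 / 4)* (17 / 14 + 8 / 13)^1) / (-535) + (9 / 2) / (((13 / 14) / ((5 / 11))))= 242439961 / 4284280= 56.59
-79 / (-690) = 79 / 690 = 0.11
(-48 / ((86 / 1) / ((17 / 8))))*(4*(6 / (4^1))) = -306 / 43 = -7.12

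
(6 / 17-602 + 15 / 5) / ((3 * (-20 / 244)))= 620797 / 255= 2434.50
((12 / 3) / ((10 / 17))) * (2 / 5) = 68 / 25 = 2.72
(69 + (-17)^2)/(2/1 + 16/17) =3043/25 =121.72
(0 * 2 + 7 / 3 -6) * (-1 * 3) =11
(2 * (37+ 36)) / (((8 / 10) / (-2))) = -365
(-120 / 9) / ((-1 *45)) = 8 / 27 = 0.30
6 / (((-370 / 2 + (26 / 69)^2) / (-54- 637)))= 19739106 / 880109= 22.43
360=360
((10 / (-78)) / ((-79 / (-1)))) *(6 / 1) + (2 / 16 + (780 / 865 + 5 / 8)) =1166941 / 710684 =1.64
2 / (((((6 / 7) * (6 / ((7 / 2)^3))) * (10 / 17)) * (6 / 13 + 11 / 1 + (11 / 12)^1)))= 530621 / 231720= 2.29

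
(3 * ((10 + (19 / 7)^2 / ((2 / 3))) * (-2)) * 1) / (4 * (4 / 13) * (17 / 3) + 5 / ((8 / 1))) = -1930968 / 116179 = -16.62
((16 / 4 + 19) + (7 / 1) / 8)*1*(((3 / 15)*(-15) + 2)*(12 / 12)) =-191 / 8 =-23.88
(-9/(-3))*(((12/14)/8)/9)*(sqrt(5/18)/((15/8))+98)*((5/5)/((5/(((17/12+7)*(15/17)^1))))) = 5.21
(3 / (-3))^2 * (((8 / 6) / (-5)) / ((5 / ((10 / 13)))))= -8 / 195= -0.04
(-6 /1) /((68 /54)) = -81 /17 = -4.76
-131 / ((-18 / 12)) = 262 / 3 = 87.33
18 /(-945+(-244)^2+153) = 9 /29372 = 0.00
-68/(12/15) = -85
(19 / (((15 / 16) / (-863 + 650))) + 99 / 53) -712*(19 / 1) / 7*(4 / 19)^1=-8758919 / 1855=-4721.79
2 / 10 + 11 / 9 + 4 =244 / 45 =5.42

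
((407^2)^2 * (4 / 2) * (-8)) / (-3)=439033459216 / 3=146344486405.33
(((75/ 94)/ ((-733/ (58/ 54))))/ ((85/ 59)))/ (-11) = 0.00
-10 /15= -2 /3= -0.67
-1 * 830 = -830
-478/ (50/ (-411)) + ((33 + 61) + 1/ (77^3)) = 45917632632/ 11413325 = 4023.16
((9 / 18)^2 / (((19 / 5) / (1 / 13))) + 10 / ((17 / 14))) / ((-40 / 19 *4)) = -27681 / 28288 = -0.98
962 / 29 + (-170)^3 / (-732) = 35795296 / 5307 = 6744.92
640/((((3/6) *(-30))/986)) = -126208/3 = -42069.33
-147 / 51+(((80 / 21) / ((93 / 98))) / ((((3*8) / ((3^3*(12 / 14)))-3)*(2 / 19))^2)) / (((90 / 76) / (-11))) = -1297160935 / 1480343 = -876.26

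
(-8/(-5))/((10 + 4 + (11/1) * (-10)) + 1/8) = -64/3835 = -0.02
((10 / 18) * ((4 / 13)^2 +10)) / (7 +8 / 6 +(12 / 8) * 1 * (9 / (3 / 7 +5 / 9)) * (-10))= -105772 / 2430051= -0.04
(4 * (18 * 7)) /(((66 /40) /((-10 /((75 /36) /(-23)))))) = 370944 /11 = 33722.18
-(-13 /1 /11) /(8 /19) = 2.81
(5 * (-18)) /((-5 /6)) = 108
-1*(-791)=791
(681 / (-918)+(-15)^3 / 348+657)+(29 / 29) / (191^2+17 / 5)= 646.56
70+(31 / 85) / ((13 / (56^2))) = 174566 / 1105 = 157.98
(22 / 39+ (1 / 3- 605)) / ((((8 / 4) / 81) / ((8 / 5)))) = -508896 / 13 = -39145.85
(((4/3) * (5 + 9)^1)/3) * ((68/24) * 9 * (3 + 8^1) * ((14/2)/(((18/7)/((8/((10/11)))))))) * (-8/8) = -5644408/135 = -41810.43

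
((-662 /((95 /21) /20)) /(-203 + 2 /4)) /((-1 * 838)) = -18536 /1074735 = -0.02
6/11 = 0.55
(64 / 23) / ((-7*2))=-32 / 161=-0.20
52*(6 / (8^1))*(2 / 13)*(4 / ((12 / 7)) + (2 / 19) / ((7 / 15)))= 2042 / 133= 15.35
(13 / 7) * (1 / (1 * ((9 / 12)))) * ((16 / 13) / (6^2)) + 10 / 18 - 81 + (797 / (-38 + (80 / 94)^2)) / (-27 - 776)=-1003907319391 / 12496798314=-80.33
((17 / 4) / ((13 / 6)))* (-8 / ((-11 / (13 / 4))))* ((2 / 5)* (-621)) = -63342 / 55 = -1151.67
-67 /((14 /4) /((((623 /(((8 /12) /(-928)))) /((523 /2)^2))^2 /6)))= -38391055675392 /74818113841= -513.13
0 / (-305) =0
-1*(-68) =68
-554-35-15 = -604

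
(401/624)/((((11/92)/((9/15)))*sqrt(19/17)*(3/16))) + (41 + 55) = 36892*sqrt(323)/40755 + 96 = 112.27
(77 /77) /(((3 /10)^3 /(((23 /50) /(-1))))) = -460 /27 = -17.04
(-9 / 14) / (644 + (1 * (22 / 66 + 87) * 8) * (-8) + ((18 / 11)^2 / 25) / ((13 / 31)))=1061775 / 8167537952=0.00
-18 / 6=-3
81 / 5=16.20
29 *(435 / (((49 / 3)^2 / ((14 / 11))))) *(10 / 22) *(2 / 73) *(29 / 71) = 65850300 / 215110049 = 0.31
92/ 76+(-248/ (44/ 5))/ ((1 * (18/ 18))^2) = -5637/ 209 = -26.97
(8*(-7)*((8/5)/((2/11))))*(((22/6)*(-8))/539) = 2816/105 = 26.82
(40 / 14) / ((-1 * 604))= -5 / 1057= -0.00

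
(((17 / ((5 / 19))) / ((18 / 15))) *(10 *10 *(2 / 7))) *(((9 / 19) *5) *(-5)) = -127500 / 7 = -18214.29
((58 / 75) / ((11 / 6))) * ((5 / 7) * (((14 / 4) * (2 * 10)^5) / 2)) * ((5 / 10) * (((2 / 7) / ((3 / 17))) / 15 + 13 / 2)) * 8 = 30906112000 / 693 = 44597564.21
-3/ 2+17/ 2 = 7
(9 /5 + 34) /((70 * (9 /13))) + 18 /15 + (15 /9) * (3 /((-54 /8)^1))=11321 /9450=1.20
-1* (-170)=170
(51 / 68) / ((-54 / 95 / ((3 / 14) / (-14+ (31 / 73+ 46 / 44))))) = 76285 / 3380664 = 0.02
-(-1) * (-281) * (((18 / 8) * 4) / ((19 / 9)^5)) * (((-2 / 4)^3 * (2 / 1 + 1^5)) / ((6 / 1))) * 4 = 149334921 / 9904396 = 15.08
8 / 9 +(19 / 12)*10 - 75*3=-3749 / 18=-208.28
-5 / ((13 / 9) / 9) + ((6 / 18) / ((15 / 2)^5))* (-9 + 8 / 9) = -8303795993 / 266540625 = -31.15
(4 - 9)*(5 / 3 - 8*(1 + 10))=1295 / 3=431.67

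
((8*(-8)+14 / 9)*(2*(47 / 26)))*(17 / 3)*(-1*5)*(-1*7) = -15716330 / 351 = -44775.87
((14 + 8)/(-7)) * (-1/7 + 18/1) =-2750/49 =-56.12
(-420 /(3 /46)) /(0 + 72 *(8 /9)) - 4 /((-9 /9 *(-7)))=-5667 /56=-101.20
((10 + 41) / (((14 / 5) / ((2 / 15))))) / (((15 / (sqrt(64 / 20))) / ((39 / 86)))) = 442*sqrt(5) / 7525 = 0.13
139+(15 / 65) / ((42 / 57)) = 25355 / 182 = 139.31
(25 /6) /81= 25 /486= 0.05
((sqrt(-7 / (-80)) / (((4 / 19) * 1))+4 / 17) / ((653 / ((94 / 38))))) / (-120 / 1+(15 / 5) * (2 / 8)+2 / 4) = -47 * sqrt(35) / 6203500 - 752 / 100186525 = -0.00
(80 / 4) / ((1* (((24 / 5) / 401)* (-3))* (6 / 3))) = -10025 / 36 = -278.47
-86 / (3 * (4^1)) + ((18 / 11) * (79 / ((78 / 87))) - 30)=91825 / 858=107.02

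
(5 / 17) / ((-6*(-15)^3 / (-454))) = -0.01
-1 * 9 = -9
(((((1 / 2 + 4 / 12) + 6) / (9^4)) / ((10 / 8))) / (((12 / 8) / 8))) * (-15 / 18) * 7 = -4592 / 177147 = -0.03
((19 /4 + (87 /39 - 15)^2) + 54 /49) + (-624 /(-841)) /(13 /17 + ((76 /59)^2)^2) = 1138021920534468709 /6729230455309180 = 169.12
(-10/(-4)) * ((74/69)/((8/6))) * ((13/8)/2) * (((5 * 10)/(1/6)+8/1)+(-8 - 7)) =704665/1472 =478.71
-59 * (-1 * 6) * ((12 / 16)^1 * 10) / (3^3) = 295 / 3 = 98.33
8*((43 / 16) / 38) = 43 / 76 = 0.57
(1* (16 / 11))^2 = 256 / 121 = 2.12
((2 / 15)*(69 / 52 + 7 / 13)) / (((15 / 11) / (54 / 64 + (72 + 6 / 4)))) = 65087 / 4800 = 13.56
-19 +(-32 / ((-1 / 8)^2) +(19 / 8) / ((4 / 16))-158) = -4431 / 2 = -2215.50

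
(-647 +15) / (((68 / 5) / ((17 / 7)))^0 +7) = -79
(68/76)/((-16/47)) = -2.63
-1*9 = -9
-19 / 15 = -1.27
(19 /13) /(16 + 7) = 19 /299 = 0.06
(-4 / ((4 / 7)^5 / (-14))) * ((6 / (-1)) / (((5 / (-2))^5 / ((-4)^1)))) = -705894 / 3125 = -225.89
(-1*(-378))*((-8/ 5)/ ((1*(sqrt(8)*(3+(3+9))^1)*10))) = -126*sqrt(2)/ 125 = -1.43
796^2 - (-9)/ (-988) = 626012599/ 988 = 633615.99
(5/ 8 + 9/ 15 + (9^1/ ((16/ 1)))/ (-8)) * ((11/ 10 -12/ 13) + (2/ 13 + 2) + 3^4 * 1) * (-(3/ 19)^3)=-216150849/ 570668800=-0.38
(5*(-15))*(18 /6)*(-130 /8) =14625 /4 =3656.25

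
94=94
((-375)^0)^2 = 1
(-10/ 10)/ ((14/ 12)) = -6/ 7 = -0.86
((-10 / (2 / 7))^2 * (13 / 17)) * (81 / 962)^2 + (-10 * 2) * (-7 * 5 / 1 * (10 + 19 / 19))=9326546425 / 1210196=7706.64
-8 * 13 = -104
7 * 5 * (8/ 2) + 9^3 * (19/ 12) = 5177/ 4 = 1294.25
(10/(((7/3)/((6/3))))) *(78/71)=4680/497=9.42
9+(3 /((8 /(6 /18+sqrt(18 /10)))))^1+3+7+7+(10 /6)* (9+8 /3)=9* sqrt(5) /40+3281 /72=46.07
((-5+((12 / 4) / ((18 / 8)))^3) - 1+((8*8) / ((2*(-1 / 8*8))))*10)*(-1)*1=8738 / 27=323.63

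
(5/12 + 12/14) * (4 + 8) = 15.29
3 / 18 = 0.17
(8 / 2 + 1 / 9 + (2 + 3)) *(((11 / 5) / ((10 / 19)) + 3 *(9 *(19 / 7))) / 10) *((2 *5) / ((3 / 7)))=1111633 / 675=1646.86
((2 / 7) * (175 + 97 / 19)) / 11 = 6844 / 1463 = 4.68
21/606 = 7/202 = 0.03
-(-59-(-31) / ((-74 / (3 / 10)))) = 43753 / 740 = 59.13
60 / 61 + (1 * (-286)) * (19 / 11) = -30074 / 61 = -493.02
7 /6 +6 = 43 /6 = 7.17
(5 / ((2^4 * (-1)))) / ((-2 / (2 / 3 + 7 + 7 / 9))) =95 / 72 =1.32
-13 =-13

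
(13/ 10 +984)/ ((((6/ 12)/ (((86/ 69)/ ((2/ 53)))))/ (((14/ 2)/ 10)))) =157184909/ 3450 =45560.84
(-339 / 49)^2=114921 / 2401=47.86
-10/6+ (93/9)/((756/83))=-1207/2268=-0.53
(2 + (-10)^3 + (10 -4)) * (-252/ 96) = 2604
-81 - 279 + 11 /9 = -3229 /9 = -358.78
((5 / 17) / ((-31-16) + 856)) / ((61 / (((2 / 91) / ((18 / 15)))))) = 25 / 229028709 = 0.00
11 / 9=1.22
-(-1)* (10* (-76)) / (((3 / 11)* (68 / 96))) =-66880 / 17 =-3934.12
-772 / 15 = -51.47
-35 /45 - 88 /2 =-403 /9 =-44.78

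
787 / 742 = 1.06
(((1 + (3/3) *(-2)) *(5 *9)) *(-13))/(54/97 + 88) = 11349/1718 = 6.61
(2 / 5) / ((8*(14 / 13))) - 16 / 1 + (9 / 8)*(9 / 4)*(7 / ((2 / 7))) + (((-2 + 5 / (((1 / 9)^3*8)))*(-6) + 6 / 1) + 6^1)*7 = -42385701 / 2240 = -18922.19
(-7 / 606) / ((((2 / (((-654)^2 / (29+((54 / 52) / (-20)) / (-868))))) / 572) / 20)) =-1288312984358400 / 1322036167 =-974491.48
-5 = -5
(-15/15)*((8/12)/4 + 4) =-25/6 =-4.17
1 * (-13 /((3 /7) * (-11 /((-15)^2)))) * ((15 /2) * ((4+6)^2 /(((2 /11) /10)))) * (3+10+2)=383906250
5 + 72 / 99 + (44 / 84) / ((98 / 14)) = 9382 / 1617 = 5.80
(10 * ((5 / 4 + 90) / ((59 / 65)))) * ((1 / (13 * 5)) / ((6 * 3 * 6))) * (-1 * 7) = -1.00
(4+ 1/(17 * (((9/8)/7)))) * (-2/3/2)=-1.46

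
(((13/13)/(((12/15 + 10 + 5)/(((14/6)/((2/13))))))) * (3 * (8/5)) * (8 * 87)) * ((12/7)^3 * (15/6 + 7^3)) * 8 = 172859940864/3871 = 44655112.60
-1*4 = -4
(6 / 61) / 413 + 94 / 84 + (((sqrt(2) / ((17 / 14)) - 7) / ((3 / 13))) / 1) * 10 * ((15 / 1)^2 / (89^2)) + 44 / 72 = -12367035505 / 1795983777 + 136500 * sqrt(2) / 134657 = -5.45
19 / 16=1.19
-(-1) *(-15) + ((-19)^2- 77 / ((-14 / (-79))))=-177 / 2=-88.50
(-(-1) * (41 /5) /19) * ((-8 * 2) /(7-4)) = -656 /285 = -2.30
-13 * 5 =-65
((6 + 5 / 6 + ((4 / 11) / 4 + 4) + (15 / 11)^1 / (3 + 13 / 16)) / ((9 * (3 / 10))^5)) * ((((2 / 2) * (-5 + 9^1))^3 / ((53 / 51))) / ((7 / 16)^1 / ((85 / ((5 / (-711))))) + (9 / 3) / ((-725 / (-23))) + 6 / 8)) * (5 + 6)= 726296119040000000 / 11524162439467719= 63.02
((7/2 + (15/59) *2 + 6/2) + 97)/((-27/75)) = -102275/354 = -288.91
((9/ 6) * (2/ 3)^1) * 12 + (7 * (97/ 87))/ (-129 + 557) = 447511/ 37236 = 12.02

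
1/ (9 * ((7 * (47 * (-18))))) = -0.00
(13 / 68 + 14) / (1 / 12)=2895 / 17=170.29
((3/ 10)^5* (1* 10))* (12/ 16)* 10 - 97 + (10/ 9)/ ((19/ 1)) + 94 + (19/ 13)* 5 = 40444567/ 8892000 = 4.55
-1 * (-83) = 83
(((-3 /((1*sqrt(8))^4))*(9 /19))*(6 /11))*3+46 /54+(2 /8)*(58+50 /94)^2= 341975141111 /398892384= 857.31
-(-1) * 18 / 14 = 9 / 7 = 1.29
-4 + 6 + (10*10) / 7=114 / 7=16.29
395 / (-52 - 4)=-395 / 56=-7.05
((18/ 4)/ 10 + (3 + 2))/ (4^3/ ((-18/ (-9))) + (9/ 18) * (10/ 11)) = 1199/ 7140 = 0.17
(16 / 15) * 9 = 48 / 5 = 9.60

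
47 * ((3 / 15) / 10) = 0.94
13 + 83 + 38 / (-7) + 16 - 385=-1949 / 7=-278.43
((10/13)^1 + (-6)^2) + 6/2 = 517/13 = 39.77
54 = 54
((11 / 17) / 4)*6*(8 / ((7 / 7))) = 132 / 17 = 7.76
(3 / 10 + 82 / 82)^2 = 169 / 100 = 1.69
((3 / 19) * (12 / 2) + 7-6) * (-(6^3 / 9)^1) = -888 / 19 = -46.74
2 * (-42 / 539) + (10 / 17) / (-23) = -5462 / 30107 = -0.18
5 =5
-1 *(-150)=150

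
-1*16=-16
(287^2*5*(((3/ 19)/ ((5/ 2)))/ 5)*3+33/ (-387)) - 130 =189666623/ 12255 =15476.67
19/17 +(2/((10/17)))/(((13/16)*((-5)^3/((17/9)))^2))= 1564383211/1398515625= 1.12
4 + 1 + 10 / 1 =15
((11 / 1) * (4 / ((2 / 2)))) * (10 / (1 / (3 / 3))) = 440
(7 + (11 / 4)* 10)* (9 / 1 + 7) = 552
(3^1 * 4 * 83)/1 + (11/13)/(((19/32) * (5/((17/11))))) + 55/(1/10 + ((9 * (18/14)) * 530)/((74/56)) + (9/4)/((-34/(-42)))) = 71893999084392/72149963405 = 996.45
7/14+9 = 19/2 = 9.50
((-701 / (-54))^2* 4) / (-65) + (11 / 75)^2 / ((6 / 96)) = -59386517 / 5923125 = -10.03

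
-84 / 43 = -1.95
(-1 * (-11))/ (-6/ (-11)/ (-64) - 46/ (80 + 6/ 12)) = -27104/ 1429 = -18.97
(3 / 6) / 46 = 1 / 92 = 0.01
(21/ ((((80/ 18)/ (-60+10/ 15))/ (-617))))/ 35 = 494217/ 100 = 4942.17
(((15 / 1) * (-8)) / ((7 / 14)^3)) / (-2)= 480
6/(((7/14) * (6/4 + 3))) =8/3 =2.67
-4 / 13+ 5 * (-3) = -199 / 13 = -15.31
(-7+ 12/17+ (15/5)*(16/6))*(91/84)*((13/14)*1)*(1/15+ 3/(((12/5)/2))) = 53911/12240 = 4.40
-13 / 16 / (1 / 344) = -279.50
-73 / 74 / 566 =-73 / 41884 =-0.00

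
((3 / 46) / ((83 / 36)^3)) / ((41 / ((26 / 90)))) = 0.00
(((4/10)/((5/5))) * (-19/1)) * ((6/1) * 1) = -228/5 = -45.60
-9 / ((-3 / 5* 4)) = 3.75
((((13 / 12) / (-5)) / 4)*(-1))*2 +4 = 493 / 120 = 4.11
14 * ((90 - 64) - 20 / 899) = 326956 / 899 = 363.69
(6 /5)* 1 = 6 /5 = 1.20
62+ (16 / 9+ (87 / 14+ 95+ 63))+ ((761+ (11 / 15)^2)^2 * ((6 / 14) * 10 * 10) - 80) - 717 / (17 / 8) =3992855003101 / 160650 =24854372.88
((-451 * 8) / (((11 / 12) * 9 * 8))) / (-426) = 82 / 639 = 0.13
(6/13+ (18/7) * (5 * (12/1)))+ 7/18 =254113/1638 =155.14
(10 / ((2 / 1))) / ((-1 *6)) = -5 / 6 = -0.83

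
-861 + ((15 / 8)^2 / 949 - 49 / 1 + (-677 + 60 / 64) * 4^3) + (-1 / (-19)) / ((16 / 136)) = -50980184621 / 1153984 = -44177.55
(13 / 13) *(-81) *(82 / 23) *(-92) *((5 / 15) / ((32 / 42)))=23247 / 2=11623.50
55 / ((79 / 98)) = 5390 / 79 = 68.23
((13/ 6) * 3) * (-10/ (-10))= 13/ 2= 6.50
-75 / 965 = -15 / 193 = -0.08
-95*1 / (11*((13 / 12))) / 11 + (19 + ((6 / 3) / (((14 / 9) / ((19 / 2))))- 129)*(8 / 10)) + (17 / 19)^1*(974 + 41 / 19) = 3173025096 / 3974971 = 798.25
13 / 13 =1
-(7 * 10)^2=-4900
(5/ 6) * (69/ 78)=115/ 156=0.74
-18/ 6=-3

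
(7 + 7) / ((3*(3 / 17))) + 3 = 265 / 9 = 29.44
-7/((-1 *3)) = 7/3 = 2.33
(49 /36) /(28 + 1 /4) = 49 /1017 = 0.05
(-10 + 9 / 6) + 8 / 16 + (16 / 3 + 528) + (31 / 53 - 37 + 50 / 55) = 489.83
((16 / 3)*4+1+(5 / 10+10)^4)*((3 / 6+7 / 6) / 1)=2922575 / 144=20295.66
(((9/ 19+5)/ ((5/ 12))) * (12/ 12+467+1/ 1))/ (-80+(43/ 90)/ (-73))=-769099968/ 9987217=-77.01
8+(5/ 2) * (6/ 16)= 143/ 16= 8.94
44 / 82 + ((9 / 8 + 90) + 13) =34329 / 328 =104.66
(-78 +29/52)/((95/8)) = -6.52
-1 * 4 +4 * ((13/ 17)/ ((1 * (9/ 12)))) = 0.08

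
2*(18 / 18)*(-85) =-170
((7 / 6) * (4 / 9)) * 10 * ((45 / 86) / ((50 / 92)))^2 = 44436 / 9245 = 4.81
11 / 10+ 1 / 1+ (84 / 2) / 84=13 / 5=2.60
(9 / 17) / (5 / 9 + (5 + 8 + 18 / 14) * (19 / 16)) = 2268 / 75055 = 0.03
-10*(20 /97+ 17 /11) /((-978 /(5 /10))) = 3115 /347842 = 0.01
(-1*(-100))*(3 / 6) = 50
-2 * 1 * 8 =-16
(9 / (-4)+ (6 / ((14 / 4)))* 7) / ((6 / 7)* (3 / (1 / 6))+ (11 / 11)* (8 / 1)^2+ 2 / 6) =819 / 6700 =0.12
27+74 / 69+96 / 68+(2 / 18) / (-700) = 72628109 / 2463300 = 29.48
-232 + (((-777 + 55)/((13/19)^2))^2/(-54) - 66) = -34196927888/771147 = -44345.54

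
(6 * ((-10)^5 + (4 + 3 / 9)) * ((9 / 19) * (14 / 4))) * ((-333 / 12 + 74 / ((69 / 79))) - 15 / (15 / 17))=-39762521.73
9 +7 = 16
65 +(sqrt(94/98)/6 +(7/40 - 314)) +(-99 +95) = -252.66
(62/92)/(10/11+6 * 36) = 341/109756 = 0.00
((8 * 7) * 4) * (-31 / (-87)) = 79.82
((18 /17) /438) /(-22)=-3 /27302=-0.00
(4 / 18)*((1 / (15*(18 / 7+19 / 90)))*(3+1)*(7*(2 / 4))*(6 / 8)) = 98 / 1753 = 0.06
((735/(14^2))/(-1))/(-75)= 1/20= 0.05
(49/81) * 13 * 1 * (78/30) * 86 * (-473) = -336854518/405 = -831739.55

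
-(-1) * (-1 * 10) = -10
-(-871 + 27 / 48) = 13927 / 16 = 870.44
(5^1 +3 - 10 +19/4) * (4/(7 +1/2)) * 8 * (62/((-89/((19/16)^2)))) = -123101/10680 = -11.53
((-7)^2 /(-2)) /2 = -12.25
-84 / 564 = -7 / 47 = -0.15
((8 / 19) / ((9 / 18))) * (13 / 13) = 16 / 19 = 0.84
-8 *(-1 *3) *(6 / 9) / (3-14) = -16 / 11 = -1.45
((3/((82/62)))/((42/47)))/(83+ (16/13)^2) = 246233/8198442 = 0.03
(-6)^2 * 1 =36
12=12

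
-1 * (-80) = 80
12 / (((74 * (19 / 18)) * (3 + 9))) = 9 / 703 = 0.01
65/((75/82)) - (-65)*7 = 7891/15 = 526.07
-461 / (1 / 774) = -356814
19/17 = 1.12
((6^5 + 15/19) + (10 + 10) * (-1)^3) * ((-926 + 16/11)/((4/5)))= -3747111075/418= -8964380.56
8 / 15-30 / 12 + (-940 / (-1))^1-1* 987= -1469 / 30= -48.97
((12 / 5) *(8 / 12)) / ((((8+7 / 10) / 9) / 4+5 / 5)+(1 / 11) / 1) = 2112 / 1759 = 1.20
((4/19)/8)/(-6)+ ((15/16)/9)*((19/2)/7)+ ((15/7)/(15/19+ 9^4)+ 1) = 100578461/88435424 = 1.14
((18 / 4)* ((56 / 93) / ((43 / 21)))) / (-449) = -1764 / 598517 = -0.00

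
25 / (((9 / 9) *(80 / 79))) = 395 / 16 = 24.69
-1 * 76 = -76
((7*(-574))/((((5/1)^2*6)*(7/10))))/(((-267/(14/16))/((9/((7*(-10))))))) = -0.02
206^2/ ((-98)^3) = -10609/ 235298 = -0.05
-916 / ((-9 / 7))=6412 / 9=712.44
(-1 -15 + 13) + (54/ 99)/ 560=-9237/ 3080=-3.00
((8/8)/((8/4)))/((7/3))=3/14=0.21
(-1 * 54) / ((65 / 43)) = -2322 / 65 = -35.72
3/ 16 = 0.19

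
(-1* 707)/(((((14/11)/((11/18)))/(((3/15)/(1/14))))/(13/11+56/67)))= -11564399/6030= -1917.81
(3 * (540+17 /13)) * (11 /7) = 232221 /91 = 2551.88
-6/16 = -3/8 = -0.38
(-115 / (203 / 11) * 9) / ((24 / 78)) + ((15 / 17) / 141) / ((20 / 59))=-59122009 / 324394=-182.25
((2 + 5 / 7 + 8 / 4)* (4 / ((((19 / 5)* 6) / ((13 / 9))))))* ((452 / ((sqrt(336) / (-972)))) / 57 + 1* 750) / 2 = 178750 / 399-969540* sqrt(21) / 17689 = 196.82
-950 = -950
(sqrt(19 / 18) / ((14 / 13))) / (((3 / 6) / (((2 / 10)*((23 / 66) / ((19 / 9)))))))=299*sqrt(38) / 29260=0.06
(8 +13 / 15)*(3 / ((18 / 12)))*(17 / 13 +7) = 9576 / 65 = 147.32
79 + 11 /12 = 959 /12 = 79.92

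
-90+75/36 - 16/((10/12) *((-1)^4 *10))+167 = 23149/300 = 77.16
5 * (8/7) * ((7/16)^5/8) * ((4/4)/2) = 12005/2097152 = 0.01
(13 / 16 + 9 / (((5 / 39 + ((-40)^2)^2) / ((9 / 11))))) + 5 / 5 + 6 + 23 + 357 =6814579591819 / 17571840880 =387.81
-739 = -739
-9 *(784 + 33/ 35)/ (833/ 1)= -247257/ 29155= -8.48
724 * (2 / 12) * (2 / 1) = 724 / 3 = 241.33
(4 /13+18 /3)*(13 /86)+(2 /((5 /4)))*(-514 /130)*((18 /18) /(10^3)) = 1654574 /1746875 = 0.95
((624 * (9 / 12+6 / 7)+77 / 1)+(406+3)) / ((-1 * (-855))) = 1158 / 665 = 1.74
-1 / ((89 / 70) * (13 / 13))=-70 / 89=-0.79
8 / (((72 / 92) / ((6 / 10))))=92 / 15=6.13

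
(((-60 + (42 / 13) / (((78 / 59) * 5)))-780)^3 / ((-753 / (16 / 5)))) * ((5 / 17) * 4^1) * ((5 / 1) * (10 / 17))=45694049312975821184 / 5251978470765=8700349.70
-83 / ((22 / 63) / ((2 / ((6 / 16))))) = -13944 / 11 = -1267.64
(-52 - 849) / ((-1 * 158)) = 901 / 158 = 5.70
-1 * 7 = -7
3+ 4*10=43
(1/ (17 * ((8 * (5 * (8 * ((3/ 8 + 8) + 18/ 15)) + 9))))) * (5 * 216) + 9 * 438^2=11506035879/ 6664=1726596.02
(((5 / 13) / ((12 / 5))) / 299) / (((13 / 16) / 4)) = 400 / 151593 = 0.00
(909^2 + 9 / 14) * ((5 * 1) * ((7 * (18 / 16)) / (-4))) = -520557435 / 64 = -8133709.92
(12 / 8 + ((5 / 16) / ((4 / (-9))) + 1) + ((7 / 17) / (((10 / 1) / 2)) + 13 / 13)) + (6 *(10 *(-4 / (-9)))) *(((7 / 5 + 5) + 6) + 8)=546.88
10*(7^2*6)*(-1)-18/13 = -38238/13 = -2941.38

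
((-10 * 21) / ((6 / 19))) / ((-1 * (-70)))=-19 / 2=-9.50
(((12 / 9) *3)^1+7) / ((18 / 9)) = 11 / 2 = 5.50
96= 96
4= 4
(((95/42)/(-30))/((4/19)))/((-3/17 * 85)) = 0.02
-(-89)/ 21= 89/ 21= 4.24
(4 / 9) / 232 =1 / 522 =0.00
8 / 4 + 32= 34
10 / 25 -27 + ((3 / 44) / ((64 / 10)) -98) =-877109 / 7040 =-124.59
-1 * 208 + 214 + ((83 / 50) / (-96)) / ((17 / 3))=163117 / 27200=6.00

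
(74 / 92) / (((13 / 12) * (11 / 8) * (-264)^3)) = -37 / 1260765792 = -0.00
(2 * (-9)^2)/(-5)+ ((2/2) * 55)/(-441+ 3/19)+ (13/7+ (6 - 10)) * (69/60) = -10257389/293160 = -34.99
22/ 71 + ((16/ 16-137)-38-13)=-13255/ 71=-186.69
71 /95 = 0.75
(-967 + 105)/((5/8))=-6896/5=-1379.20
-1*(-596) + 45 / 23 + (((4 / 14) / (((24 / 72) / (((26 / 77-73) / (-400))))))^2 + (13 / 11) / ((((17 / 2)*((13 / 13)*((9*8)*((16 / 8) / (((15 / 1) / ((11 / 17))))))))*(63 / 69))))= 57540400094143 / 96220555200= 598.01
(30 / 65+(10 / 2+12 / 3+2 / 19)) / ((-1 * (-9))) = 2363 / 2223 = 1.06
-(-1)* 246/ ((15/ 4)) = 328/ 5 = 65.60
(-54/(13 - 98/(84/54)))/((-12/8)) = -18/25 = -0.72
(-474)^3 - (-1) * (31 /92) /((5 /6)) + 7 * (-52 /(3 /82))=-73489397321 /690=-106506372.93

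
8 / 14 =4 / 7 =0.57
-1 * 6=-6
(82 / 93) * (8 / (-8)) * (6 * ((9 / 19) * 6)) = -8856 / 589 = -15.04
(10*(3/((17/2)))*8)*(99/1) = 2795.29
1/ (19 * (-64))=-1/ 1216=-0.00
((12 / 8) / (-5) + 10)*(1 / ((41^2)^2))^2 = 97 / 79849252291210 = 0.00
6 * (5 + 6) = 66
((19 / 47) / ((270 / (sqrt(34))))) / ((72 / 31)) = 589 *sqrt(34) / 913680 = 0.00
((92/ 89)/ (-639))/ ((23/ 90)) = -40/ 6319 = -0.01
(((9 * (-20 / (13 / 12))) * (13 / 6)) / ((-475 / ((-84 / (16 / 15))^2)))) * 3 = 535815 / 38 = 14100.39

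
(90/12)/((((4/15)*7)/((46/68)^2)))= 119025/64736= 1.84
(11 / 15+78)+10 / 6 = 402 / 5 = 80.40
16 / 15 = 1.07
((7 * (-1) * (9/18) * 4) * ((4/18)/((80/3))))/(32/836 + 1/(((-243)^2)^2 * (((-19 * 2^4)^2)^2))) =-27298002420530823168/8956282407282840145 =-3.05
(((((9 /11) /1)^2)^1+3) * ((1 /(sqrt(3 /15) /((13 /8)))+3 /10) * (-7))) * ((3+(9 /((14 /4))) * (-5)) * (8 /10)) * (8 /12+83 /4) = 3936726 /3025+8529573 * sqrt(5) /1210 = 17063.96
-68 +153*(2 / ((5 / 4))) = 884 / 5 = 176.80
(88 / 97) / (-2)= -0.45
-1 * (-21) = 21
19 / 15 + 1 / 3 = 1.60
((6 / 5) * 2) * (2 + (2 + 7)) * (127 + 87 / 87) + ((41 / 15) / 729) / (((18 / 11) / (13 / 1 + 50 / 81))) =3379.23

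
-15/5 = -3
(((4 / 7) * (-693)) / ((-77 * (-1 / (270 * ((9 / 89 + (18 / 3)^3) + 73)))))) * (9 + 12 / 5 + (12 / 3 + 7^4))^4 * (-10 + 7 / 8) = 277879303180766679612192 / 2225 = 124889574463265923421.21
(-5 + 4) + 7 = 6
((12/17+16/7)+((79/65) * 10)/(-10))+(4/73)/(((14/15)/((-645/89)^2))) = 21735571937/4472632255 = 4.86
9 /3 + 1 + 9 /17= 77 /17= 4.53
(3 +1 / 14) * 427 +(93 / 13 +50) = 35585 / 26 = 1368.65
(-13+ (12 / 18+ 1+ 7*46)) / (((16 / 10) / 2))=1165 / 3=388.33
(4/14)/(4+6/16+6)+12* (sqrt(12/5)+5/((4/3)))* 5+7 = 24* sqrt(15)+134808/581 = 324.98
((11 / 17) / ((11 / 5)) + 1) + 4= 5.29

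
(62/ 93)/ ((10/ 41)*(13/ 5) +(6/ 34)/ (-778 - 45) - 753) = -573631/ 647370750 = -0.00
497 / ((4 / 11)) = 5467 / 4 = 1366.75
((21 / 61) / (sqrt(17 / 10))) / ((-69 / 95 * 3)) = -665 * sqrt(170) / 71553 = -0.12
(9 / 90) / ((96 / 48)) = 1 / 20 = 0.05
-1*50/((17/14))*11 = -7700/17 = -452.94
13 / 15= 0.87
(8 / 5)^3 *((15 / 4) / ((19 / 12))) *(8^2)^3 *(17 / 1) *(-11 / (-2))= 112944218112 / 475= 237777301.29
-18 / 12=-3 / 2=-1.50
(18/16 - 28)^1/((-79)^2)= -215/49928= -0.00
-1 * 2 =-2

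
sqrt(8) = 2*sqrt(2) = 2.83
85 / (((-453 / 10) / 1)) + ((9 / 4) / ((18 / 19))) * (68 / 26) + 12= 16.34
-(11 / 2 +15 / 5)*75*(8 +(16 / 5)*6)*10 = -173400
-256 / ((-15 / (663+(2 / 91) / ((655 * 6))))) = 30349912576 / 2682225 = 11315.20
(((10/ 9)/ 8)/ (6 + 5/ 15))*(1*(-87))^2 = 12615/ 76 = 165.99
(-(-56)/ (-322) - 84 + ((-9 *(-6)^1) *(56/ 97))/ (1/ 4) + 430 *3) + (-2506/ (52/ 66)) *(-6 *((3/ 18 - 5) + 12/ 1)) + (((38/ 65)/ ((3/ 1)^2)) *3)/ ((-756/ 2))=11355090364936/ 82223505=138100.30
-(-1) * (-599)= -599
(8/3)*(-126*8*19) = -51072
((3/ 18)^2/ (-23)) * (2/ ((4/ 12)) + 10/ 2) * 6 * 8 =-44/ 69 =-0.64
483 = 483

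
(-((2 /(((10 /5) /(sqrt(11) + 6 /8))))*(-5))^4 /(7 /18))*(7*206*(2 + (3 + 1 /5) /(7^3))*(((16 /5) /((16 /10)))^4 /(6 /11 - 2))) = 14008769579.14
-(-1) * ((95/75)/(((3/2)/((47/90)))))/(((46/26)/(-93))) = -23.18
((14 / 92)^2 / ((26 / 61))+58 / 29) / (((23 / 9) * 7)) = 1017189 / 8857576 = 0.11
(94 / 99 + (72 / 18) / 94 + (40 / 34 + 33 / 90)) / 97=2005357 / 76727970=0.03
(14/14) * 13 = 13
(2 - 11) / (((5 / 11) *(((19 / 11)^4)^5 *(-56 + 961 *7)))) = -66602249498323440910899 / 1253813564676445435539376071355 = -0.00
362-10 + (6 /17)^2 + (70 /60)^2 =3677665 /10404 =353.49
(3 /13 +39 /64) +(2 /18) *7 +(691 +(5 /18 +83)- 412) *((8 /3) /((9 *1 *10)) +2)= 744925189 /1010880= 736.91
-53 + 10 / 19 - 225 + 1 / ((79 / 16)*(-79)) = -32902856 / 118579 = -277.48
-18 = -18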